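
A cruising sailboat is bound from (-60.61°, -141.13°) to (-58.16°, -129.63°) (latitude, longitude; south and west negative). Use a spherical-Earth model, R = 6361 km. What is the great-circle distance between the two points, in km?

cos σ = sin φ₁ sin φ₂ + cos φ₁ cos φ₂ cos Δλ
      = sin(-60.61°)sin(-58.16°) + cos(-60.61°)cos(-58.16°)cos(11.50°) = 0.9939
σ = 6.338° → d = Rσ = 6361·0.11061 = 704 km

704 km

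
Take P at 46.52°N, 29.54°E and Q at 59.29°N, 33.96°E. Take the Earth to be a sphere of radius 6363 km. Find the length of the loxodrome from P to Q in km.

Δψ = ln[tan(π/4+φ₂/2)/tan(π/4+φ₁/2)] = +0.3730;  Δφ = +0.2229 rad,  Δλ = +0.0771 rad
q = Δφ/Δψ = 0.5975
d = R·√(Δφ² + q²Δλ²) = 6363·0.22759 = 1448 km

1448 km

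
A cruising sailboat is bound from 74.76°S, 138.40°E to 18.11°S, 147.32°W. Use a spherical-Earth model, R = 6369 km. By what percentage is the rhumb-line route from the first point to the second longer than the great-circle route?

4.3%

Great circle: σ = 1.1944 rad → d_gc = Rσ = 7606.9 km
Rhumb: Δφ = +0.9887, Δλ = +1.2964, Δψ = +1.6901, q = Δφ/Δψ = 0.5850 → d_rh = R√(Δφ²+q²Δλ²) = 7936.6 km
Excess = (7936.6 − 7606.9) / 7606.9 = 329.7 / 7606.9 = 4.33% ≈ 4.3%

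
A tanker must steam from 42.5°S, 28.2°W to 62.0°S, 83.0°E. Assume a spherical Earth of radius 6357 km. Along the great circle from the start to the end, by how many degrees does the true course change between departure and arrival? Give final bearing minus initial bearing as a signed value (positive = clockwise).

-99.0°

At departure: θ₁ = atan2(sin Δλ cos φ₂, cos φ₁ sin φ₂ − sin φ₁ cos φ₂ cos Δλ) = 150.25°
At arrival: θ₂ = atan2(sin Δλ cos φ₁, −cos φ₂ sin φ₁ + sin φ₂ cos φ₁ cos Δλ) = 51.20°
Δθ = θ₂ − θ₁ = -99.0°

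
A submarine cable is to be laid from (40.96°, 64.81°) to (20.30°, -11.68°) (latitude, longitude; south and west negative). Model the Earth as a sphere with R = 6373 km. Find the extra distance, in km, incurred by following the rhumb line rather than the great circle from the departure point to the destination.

171 km

Great circle: cos σ = sin φ₁ sin φ₂ + cos φ₁ cos φ₂ cos Δλ,  σ = 1.1670 rad → d_gc = 7437.5 km
Rhumb line: Δψ = -0.4230, q = Δφ/Δψ = 0.8525, d_rh = R√(Δφ²+q²Δλ²) = 7608.2 km
Excess = 7608.2 − 7437.5 = 170.7 ≈ 171 km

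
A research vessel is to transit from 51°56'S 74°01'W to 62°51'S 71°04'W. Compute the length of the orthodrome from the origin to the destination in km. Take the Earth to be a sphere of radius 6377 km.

1228 km

cos σ = sin φ₁ sin φ₂ + cos φ₁ cos φ₂ cos Δλ
      = sin(-51.93°)sin(-62.85°) + cos(-51.93°)cos(-62.85°)cos(2.95°) = 0.9815
σ = 11.029° → d = Rσ = 6377·0.19249 = 1228 km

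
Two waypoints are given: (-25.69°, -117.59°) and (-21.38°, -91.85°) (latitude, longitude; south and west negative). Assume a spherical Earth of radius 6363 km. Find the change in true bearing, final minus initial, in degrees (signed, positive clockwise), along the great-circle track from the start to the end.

Initial bearing θ₁ = atan2(sin Δλ cos φ₂, cos φ₁ sin φ₂ − sin φ₁ cos φ₂ cos Δλ) = 85.04°
Final bearing θ₂ = (initial bearing from the destination back to the start) + 180° = 74.61°
Δθ = θ₂ − θ₁ = -10.4°

-10.4°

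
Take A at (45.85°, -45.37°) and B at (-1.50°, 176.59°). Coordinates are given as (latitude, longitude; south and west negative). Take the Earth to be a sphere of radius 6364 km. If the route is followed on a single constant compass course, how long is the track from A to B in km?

14622 km

Rhumb course C = atan2(Δλ, Δψ) with Δψ = ln[tan(π/4+φ₂/2)/tan(π/4+φ₁/2)] = -0.9287, Δλ = -2.4093 → C = 248.92°
d = R·|Δφ| / |cos C| = 6364·0.82641 / 0.35967 = 14622 km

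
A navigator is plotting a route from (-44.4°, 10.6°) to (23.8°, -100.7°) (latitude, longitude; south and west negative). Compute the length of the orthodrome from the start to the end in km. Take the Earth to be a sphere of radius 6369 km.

13486 km

cos σ = sin φ₁ sin φ₂ + cos φ₁ cos φ₂ cos Δλ
      = sin(-44.40°)sin(23.80°) + cos(-44.40°)cos(23.80°)cos(-111.30°) = -0.5198
σ = 121.319° → d = Rσ = 6369·2.11742 = 13486 km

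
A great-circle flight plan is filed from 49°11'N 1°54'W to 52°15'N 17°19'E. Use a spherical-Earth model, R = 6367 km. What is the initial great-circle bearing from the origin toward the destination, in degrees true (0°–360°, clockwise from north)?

N = sin Δλ·cos φ₂ = +0.2015;  D = cos φ₁ sin φ₂ − sin φ₁ cos φ₂ cos Δλ = +0.0793
initial course = atan2(N, D) = 68.52°

68.5°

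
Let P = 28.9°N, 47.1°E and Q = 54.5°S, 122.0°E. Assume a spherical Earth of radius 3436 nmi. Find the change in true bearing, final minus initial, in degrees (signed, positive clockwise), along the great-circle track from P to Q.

Initial bearing θ₁ = atan2(sin Δλ cos φ₂, cos φ₁ sin φ₂ − sin φ₁ cos φ₂ cos Δλ) = 144.49°
Final bearing θ₂ = (initial bearing from the destination back to the start) + 180° = 118.89°
Δθ = θ₂ − θ₁ = -25.6°

-25.6°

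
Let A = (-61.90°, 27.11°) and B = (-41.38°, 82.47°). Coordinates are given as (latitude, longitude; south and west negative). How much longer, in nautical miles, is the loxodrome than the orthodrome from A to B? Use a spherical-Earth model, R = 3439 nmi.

Great circle: cos σ = sin φ₁ sin φ₂ + cos φ₁ cos φ₂ cos Δλ,  σ = 0.6697 rad → d_gc = 2303.0 nmi
Rhumb line: Δψ = +0.5906, q = Δφ/Δψ = 0.6064, d_rh = R√(Δφ²+q²Δλ²) = 2361.6 nmi
Excess = 2361.6 − 2303.0 = 58.6 ≈ 59 nmi

59 nmi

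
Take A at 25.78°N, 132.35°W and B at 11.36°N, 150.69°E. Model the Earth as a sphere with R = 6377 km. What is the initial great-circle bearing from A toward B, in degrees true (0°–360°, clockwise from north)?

274.9°

θ = atan2( sin Δλ·cos φ₂ ,  cos φ₁ sin φ₂ − sin φ₁ cos φ₂ cos Δλ )
  = atan2(-0.9551, +0.0812) = 274.86°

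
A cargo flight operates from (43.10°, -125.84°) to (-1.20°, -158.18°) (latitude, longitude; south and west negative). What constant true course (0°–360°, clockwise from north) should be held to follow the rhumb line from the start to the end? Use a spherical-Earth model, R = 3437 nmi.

213.4°

Meridional parts: M(φ₁)=+0.8352, M(φ₂)=-0.0209 → ΔM = -0.8562;  Δλ = -0.5644 rad
tan C = Δλ / ΔM = +0.6593 → C = 213.40°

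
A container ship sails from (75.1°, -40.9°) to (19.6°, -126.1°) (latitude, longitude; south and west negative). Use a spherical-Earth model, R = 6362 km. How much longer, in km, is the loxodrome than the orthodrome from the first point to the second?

462 km

Great circle: cos σ = sin φ₁ sin φ₂ + cos φ₁ cos φ₂ cos Δλ,  σ = 1.2192 rad → d_gc = 7756.2 km
Rhumb line: Δψ = -1.6854, q = Δφ/Δψ = 0.5747, d_rh = R√(Δφ²+q²Δλ²) = 8218.4 km
Excess = 8218.4 − 7756.2 = 462.2 ≈ 462 km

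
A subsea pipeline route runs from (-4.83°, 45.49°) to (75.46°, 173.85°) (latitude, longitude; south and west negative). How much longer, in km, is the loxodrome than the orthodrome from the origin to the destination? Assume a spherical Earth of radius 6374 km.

1384 km

Great circle: cos σ = sin φ₁ sin φ₂ + cos φ₁ cos φ₂ cos Δλ,  σ = 1.8098 rad → d_gc = 11535.80 km
Rhumb line: Δψ = +2.1435, q = Δφ/Δψ = 0.6538, d_rh = R√(Δφ²+q²Δλ²) = 12920.26 km
Excess = 12920.26 − 11535.80 = 1384.46 ≈ 1384 km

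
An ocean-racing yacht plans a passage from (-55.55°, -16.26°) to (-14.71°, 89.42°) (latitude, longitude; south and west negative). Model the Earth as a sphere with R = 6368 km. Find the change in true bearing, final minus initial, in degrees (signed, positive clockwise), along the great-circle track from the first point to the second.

-78.0°

Initial bearing θ₁ = atan2(sin Δλ cos φ₂, cos φ₁ sin φ₂ − sin φ₁ cos φ₂ cos Δλ) = 111.09°
Final bearing θ₂ = (initial bearing from the destination back to the start) + 180° = 33.07°
Δθ = θ₂ − θ₁ = -78.0°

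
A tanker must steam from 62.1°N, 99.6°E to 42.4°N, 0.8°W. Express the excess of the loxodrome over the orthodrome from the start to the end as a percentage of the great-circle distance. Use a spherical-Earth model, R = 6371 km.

9.6%

Great circle: σ = 1.0080 rad → d_gc = Rσ = 6422.0 km
Rhumb: Δφ = -0.3438, Δλ = -1.7523, Δψ = -0.5741, q = Δφ/Δψ = 0.5989 → d_rh = R√(Δφ²+q²Δλ²) = 7035.6 km
Excess = (7035.6 − 6422.0) / 6422.0 = 613.6 / 6422.0 = 9.555% ≈ 9.6%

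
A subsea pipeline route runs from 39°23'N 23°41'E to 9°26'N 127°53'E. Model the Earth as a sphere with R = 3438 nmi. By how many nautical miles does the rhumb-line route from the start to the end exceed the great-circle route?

196 nmi

Great circle: cos σ = sin φ₁ sin φ₂ + cos φ₁ cos φ₂ cos Δλ,  σ = 1.6539 rad → d_gc = 5686.2 nmi
Rhumb line: Δψ = -0.5835, q = Δφ/Δψ = 0.8958, d_rh = R√(Δφ²+q²Δλ²) = 5882.2 nmi
Excess = 5882.2 − 5686.2 = 196.0 ≈ 196 nmi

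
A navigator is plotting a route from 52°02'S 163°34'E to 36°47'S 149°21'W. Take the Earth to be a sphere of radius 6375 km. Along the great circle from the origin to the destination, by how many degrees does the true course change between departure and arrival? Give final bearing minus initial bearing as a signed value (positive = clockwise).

At departure: θ₁ = atan2(sin Δλ cos φ₂, cos φ₁ sin φ₂ − sin φ₁ cos φ₂ cos Δλ) = 84.01°
At arrival: θ₂ = atan2(sin Δλ cos φ₁, −cos φ₂ sin φ₁ + sin φ₂ cos φ₁ cos Δλ) = 49.81°
Δθ = θ₂ − θ₁ = -34.2°

-34.2°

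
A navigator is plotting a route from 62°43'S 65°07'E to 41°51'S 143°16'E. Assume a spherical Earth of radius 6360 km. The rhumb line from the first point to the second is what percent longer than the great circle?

Great circle: σ = 0.8459 rad → d_gc = Rσ = 5379.8 km
Rhumb: Δφ = +0.3642, Δλ = +1.3640, Δψ = +0.6103, q = Δφ/Δψ = 0.5967 → d_rh = R√(Δφ²+q²Δλ²) = 5671.2 km
Excess = (5671.2 − 5379.8) / 5379.8 = 291.4 / 5379.8 = 5.42% ≈ 5.4%

5.4%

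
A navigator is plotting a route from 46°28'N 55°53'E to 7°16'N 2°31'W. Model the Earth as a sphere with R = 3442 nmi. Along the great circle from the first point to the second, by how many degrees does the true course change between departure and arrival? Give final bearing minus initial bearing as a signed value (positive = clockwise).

-30.0°

At departure: θ₁ = atan2(sin Δλ cos φ₂, cos φ₁ sin φ₂ − sin φ₁ cos φ₂ cos Δλ) = 251.07°
At arrival: θ₂ = atan2(sin Δλ cos φ₁, −cos φ₂ sin φ₁ + sin φ₂ cos φ₁ cos Δλ) = 221.06°
Δθ = θ₂ − θ₁ = -30.0°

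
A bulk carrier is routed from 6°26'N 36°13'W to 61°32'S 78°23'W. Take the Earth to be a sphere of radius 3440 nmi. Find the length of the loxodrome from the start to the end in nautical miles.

Δψ = ln[tan(π/4+φ₂/2)/tan(π/4+φ₁/2)] = -1.4843;  Δφ = -1.1862 rad,  Δλ = -0.7359 rad
q = Δφ/Δψ = 0.7992
d = R·√(Δφ² + q²Δλ²) = 3440·1.32405 = 4555 nmi

4555 nmi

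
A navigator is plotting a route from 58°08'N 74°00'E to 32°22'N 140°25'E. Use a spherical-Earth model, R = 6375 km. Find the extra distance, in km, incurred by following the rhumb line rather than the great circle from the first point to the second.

177 km

Great circle: cos σ = sin φ₁ sin φ₂ + cos φ₁ cos φ₂ cos Δλ,  σ = 0.8853 rad → d_gc = 5643.8 km
Rhumb line: Δψ = -0.6560, q = Δφ/Δψ = 0.6856, d_rh = R√(Δφ²+q²Δλ²) = 5821.2 km
Excess = 5821.2 − 5643.8 = 177.4 ≈ 177 km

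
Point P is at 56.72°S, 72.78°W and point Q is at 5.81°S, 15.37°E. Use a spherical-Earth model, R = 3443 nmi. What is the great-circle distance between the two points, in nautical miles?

Haversine: a = sin²(Δφ/2)+cos φ₁ cos φ₂ sin²(Δλ/2) = 0.44887;  σ = 2·atan2(√a,√(1−a))
σ = 84.131° → d = Rσ = 3443·1.46837 = 5056 nmi

5056 nmi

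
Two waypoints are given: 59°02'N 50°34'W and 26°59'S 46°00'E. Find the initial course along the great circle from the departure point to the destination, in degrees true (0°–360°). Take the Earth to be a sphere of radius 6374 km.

99.4°

θ = atan2( sin Δλ·cos φ₂ ,  cos φ₁ sin φ₂ − sin φ₁ cos φ₂ cos Δλ )
  = atan2(+0.8853, -0.1461) = 99.37°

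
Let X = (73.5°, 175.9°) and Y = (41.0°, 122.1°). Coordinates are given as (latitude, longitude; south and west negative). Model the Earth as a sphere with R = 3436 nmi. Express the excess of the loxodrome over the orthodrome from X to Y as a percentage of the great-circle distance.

2.7%

Great circle: σ = 0.7142 rad → d_gc = Rσ = 2453.9 nmi
Rhumb: Δφ = -0.5672, Δλ = -0.9390, Δψ = -1.1452, q = Δφ/Δψ = 0.4953 → d_rh = R√(Δφ²+q²Δλ²) = 2520.4 nmi
Excess = (2520.4 − 2453.9) / 2453.9 = 66.5 / 2453.9 = 2.71% ≈ 2.7%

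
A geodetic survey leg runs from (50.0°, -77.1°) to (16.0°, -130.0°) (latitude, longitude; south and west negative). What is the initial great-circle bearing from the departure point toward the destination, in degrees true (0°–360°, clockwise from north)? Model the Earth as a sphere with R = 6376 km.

250.8°

θ = atan2( sin Δλ·cos φ₂ ,  cos φ₁ sin φ₂ − sin φ₁ cos φ₂ cos Δλ )
  = atan2(-0.7667, -0.2670) = 250.80°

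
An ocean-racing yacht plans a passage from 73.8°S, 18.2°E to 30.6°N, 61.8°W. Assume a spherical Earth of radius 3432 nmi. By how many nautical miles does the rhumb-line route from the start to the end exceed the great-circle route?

Great circle: cos σ = sin φ₁ sin φ₂ + cos φ₁ cos φ₂ cos Δλ,  σ = 2.0343 rad → d_gc = 6981.9 nmi
Rhumb line: Δψ = +2.5111, q = Δφ/Δψ = 0.7256, d_rh = R√(Δφ²+q²Δλ²) = 7155.2 nmi
Excess = 7155.2 − 6981.9 = 173.3 ≈ 173 nmi

173 nmi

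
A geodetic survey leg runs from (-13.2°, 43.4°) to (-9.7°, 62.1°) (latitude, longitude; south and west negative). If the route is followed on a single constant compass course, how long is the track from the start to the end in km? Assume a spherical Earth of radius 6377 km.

2076 km

Δψ = ln[tan(π/4+φ₂/2)/tan(π/4+φ₁/2)] = +0.0623;  Δφ = +0.0611 rad,  Δλ = +0.3264 rad
q = Δφ/Δψ = 0.9799
d = R·√(Δφ² + q²Δλ²) = 6377·0.32561 = 2076 km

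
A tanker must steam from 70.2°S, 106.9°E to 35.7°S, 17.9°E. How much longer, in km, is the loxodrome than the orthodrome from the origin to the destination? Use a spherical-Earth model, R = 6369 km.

Great circle: cos σ = sin φ₁ sin φ₂ + cos φ₁ cos φ₂ cos Δλ,  σ = 0.9838 rad → d_gc = 6266.0 km
Rhumb line: Δψ = +1.0779, q = Δφ/Δψ = 0.5586, d_rh = R√(Δφ²+q²Δλ²) = 6727.0 km
Excess = 6727.0 − 6266.0 = 461.0 ≈ 461 km

461 km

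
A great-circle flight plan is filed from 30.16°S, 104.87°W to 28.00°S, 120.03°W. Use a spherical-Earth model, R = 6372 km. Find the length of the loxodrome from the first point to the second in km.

1493 km

Rhumb course C = atan2(Δλ, Δψ) with Δψ = ln[tan(π/4+φ₂/2)/tan(π/4+φ₁/2)] = +0.0431, Δλ = -0.2646 → C = 279.26°
d = R·|Δφ| / |cos C| = 6372·0.03770 / 0.16092 = 1493 km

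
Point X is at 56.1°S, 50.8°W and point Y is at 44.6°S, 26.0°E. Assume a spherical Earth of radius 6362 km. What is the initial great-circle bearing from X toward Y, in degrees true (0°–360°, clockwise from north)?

θ = atan2( sin Δλ·cos φ₂ ,  cos φ₁ sin φ₂ − sin φ₁ cos φ₂ cos Δλ )
  = atan2(+0.6932, -0.2567) = 110.32°

110.3°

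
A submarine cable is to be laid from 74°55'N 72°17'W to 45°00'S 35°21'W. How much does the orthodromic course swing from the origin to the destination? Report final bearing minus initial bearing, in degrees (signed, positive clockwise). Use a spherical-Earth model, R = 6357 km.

Initial bearing θ₁ = atan2(sin Δλ cos φ₂, cos φ₁ sin φ₂ − sin φ₁ cos φ₂ cos Δλ) = 149.79°
Final bearing θ₂ = (initial bearing from the destination back to the start) + 180° = 169.33°
Δθ = θ₂ − θ₁ = +19.5°

+19.5°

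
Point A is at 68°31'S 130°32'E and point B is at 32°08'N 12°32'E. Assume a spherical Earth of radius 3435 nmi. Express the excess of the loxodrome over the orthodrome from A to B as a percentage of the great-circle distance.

5.0%

Great circle: σ = 2.2660 rad → d_gc = Rσ = 7783.7 nmi
Rhumb: Δφ = +1.7567, Δλ = -2.0595, Δψ = +2.2551, q = Δφ/Δψ = 0.7790 → d_rh = R√(Δφ²+q²Δλ²) = 8171.9 nmi
Excess = (8171.9 − 7783.7) / 7783.7 = 388.2 / 7783.7 = 4.99% ≈ 5.0%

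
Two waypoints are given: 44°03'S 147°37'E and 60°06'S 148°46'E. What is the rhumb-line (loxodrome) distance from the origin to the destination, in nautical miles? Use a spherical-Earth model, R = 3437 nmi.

964 nmi

Δψ = ln[tan(π/4+φ₂/2)/tan(π/4+φ₁/2)] = -0.4623;  Δφ = -0.2801 rad,  Δλ = +0.0201 rad
q = Δφ/Δψ = 0.6059
d = R·√(Δφ² + q²Δλ²) = 3437·0.28039 = 964 nmi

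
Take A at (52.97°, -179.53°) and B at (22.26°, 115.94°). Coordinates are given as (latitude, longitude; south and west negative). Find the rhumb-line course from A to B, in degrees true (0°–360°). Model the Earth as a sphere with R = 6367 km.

Meridional parts: M(φ₁)=+1.0940, M(φ₂)=+0.3987 → ΔM = -0.6953;  Δλ = -1.1263 rad
tan C = Δλ / ΔM = +1.6198 → C = 238.31°

238.3°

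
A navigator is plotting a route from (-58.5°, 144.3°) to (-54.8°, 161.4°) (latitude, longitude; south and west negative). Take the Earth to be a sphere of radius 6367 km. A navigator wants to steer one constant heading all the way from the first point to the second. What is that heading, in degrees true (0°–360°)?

Δψ = ln[tan(π/4+φ₂/2)/tan(π/4+φ₁/2)] = +0.1176
Δλ = +0.2985 rad (taken the short way round)
course = atan2(Δλ, Δψ) = 68.50°

68.5°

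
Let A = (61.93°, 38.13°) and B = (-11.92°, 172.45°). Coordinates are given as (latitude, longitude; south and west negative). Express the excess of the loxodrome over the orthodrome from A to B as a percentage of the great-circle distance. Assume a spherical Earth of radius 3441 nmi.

9.1%

Great circle: σ = 2.0989 rad → d_gc = Rσ = 7222.4 nmi
Rhumb: Δφ = -1.2889, Δλ = +2.3443, Δψ = -1.5959, q = Δφ/Δψ = 0.8076 → d_rh = R√(Δφ²+q²Δλ²) = 7881.4 nmi
Excess = (7881.4 − 7222.4) / 7222.4 = 659.0 / 7222.4 = 9.12% ≈ 9.1%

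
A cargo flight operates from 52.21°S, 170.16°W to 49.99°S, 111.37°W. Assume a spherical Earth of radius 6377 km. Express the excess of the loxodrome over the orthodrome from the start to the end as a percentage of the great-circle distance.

Great circle: σ = 0.6276 rad → d_gc = Rσ = 4002.3 km
Rhumb: Δφ = +0.0387, Δλ = +1.0261, Δψ = +0.0617, q = Δφ/Δψ = 0.6278 → d_rh = R√(Δφ²+q²Δλ²) = 4115.3 km
Excess = (4115.3 − 4002.3) / 4002.3 = 113.0 / 4002.3 = 2.82% ≈ 2.8%

2.8%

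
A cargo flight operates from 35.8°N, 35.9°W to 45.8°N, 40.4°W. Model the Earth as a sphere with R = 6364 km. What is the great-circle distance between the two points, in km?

cos σ = sin φ₁ sin φ₂ + cos φ₁ cos φ₂ cos Δλ
      = sin(35.80°)sin(45.80°) + cos(35.80°)cos(45.80°)cos(-4.50°) = 0.9831
σ = 10.560° → d = Rσ = 6364·0.18430 = 1173 km

1173 km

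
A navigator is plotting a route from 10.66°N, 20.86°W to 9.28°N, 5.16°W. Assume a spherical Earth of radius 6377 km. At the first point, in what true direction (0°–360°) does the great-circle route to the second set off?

θ = atan2( sin Δλ·cos φ₂ ,  cos φ₁ sin φ₂ − sin φ₁ cos φ₂ cos Δλ )
  = atan2(+0.2671, -0.0173) = 93.70°

93.7°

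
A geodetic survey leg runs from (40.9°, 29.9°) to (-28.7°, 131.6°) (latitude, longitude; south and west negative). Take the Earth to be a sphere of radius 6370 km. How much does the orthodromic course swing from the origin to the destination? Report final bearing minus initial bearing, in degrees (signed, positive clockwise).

At departure: θ₁ = atan2(sin Δλ cos φ₂, cos φ₁ sin φ₂ − sin φ₁ cos φ₂ cos Δλ) = 106.01°
At arrival: θ₂ = atan2(sin Δλ cos φ₁, −cos φ₂ sin φ₁ + sin φ₂ cos φ₁ cos Δλ) = 124.08°
Δθ = θ₂ − θ₁ = +18.1°

+18.1°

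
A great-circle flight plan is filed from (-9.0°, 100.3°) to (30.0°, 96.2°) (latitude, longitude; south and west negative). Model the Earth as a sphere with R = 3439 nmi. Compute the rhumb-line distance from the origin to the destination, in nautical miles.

2353 nmi

Δψ = ln[tan(π/4+φ₂/2)/tan(π/4+φ₁/2)] = +0.7070;  Δφ = +0.6807 rad,  Δλ = -0.0716 rad
q = Δφ/Δψ = 0.9627
d = R·√(Δφ² + q²Δλ²) = 3439·0.68416 = 2353 nmi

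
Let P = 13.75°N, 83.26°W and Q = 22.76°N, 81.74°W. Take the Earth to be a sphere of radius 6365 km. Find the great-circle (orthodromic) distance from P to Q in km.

1014 km

Haversine: a = sin²(Δφ/2)+cos φ₁ cos φ₂ sin²(Δλ/2) = 0.00633;  σ = 2·atan2(√a,√(1−a))
σ = 9.125° → d = Rσ = 6365·0.15925 = 1014 km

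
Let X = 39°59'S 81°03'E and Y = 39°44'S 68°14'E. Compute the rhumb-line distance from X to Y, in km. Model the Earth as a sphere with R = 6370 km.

Δψ = ln[tan(π/4+φ₂/2)/tan(π/4+φ₁/2)] = +0.0057;  Δφ = +0.0044 rad,  Δλ = -0.2237 rad
q = Δφ/Δψ = 0.7676
d = R·√(Δφ² + q²Δλ²) = 6370·0.17177 = 1094 km

1094 km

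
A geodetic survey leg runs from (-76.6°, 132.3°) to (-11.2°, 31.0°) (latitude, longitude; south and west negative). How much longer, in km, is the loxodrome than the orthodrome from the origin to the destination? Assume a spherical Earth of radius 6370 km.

744 km

Great circle: cos σ = sin φ₁ sin φ₂ + cos φ₁ cos φ₂ cos Δλ,  σ = 1.4259 rad → d_gc = 9082.9 km
Rhumb line: Δψ = +1.9448, q = Δφ/Δψ = 0.5869, d_rh = R√(Δφ²+q²Δλ²) = 9826.5 km
Excess = 9826.5 − 9082.9 = 743.6 ≈ 744 km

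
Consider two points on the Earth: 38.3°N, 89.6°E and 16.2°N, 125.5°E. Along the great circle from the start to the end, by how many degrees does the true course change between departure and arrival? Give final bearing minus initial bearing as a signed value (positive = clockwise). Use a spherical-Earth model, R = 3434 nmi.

At departure: θ₁ = atan2(sin Δλ cos φ₂, cos φ₁ sin φ₂ − sin φ₁ cos φ₂ cos Δλ) = 115.05°
At arrival: θ₂ = atan2(sin Δλ cos φ₁, −cos φ₂ sin φ₁ + sin φ₂ cos φ₁ cos Δλ) = 132.24°
Δθ = θ₂ − θ₁ = +17.2°

+17.2°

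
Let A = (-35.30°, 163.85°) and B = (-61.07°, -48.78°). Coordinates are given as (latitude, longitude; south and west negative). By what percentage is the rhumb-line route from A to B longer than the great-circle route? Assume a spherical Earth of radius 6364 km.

23.3%

Great circle: σ = 1.3967 rad → d_gc = Rσ = 8888.3 km
Rhumb: Δφ = -0.4498, Δλ = +2.5721, Δψ = -0.6957, q = Δφ/Δψ = 0.6465 → d_rh = R√(Δφ²+q²Δλ²) = 10962.9 km
Excess = (10962.9 − 8888.3) / 8888.3 = 2074.6 / 8888.3 = 23.34% ≈ 23.3%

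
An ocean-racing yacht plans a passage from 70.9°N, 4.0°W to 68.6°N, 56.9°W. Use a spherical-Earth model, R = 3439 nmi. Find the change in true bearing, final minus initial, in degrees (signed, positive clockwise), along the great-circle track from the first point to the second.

At departure: θ₁ = atan2(sin Δλ cos φ₂, cos φ₁ sin φ₂ − sin φ₁ cos φ₂ cos Δλ) = 288.38°
At arrival: θ₂ = atan2(sin Δλ cos φ₁, −cos φ₂ sin φ₁ + sin φ₂ cos φ₁ cos Δλ) = 238.33°
Δθ = θ₂ − θ₁ = -50.0°

-50.0°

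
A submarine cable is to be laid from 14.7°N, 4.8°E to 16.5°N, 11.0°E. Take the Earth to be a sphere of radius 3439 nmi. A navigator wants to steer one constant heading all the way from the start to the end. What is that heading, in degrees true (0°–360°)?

73.2°

Δψ = ln[tan(π/4+φ₂/2)/tan(π/4+φ₁/2)] = +0.0326
Δλ = +0.1082 rad (taken the short way round)
course = atan2(Δλ, Δψ) = 73.23°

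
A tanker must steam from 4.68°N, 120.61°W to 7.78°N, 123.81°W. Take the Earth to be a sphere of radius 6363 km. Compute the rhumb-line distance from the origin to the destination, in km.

493 km

Rhumb course C = atan2(Δλ, Δψ) with Δψ = ln[tan(π/4+φ₂/2)/tan(π/4+φ₁/2)] = +0.0544, Δλ = -0.0559 → C = 314.26°
d = R·|Δφ| / |cos C| = 6363·0.05411 / 0.69796 = 493 km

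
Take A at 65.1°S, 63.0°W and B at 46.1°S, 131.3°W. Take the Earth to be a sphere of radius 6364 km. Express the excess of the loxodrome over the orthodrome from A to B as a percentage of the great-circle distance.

Great circle: σ = 0.7051 rad → d_gc = Rσ = 4487.5 km
Rhumb: Δφ = +0.3316, Δλ = -1.1921, Δψ = +0.6018, q = Δφ/Δψ = 0.5510 → d_rh = R√(Δφ²+q²Δλ²) = 4682.8 km
Excess = (4682.8 − 4487.5) / 4487.5 = 195.3 / 4487.5 = 4.352% ≈ 4.4%

4.4%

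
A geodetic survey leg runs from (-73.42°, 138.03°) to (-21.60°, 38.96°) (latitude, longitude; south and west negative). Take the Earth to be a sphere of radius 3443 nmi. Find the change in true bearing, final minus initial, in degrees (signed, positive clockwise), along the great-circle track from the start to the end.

+87.7°

At departure: θ₁ = atan2(sin Δλ cos φ₂, cos φ₁ sin φ₂ − sin φ₁ cos φ₂ cos Δλ) = 255.03°
At arrival: θ₂ = atan2(sin Δλ cos φ₁, −cos φ₂ sin φ₁ + sin φ₂ cos φ₁ cos Δλ) = 342.75°
Δθ = θ₂ − θ₁ = +87.7°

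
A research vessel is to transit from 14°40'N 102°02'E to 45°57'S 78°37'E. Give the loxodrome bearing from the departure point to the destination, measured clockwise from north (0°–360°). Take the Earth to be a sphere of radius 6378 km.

Δψ = ln[tan(π/4+φ₂/2)/tan(π/4+φ₁/2)] = -1.1638
Δλ = -0.4087 rad (taken the short way round)
course = atan2(Δλ, Δψ) = 199.35°

199.3°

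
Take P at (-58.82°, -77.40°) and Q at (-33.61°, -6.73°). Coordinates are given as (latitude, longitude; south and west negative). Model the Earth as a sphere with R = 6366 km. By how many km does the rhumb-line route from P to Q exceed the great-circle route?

214 km

Great circle: cos σ = sin φ₁ sin φ₂ + cos φ₁ cos φ₂ cos Δλ,  σ = 0.9068 rad → d_gc = 5772.4 km
Rhumb line: Δψ = +0.6530, q = Δφ/Δψ = 0.6738, d_rh = R√(Δφ²+q²Δλ²) = 5986.3 km
Excess = 5986.3 − 5772.4 = 213.9 ≈ 214 km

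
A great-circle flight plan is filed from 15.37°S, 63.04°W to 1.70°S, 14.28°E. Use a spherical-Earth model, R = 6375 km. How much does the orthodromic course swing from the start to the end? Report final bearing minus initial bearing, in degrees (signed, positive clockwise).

-13.6°

Initial bearing θ₁ = atan2(sin Δλ cos φ₂, cos φ₁ sin φ₂ − sin φ₁ cos φ₂ cos Δλ) = 88.26°
Final bearing θ₂ = (initial bearing from the destination back to the start) + 180° = 74.63°
Δθ = θ₂ − θ₁ = -13.6°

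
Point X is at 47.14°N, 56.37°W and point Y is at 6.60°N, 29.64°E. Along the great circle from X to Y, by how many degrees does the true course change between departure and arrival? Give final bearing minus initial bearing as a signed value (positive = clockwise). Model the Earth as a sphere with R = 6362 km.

At departure: θ₁ = atan2(sin Δλ cos φ₂, cos φ₁ sin φ₂ − sin φ₁ cos φ₂ cos Δλ) = 88.41°
At arrival: θ₂ = atan2(sin Δλ cos φ₁, −cos φ₂ sin φ₁ + sin φ₂ cos φ₁ cos Δλ) = 136.80°
Δθ = θ₂ − θ₁ = +48.4°

+48.4°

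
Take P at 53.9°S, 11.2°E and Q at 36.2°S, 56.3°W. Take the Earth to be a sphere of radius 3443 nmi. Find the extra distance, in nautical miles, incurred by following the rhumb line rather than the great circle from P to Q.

Great circle: cos σ = sin φ₁ sin φ₂ + cos φ₁ cos φ₂ cos Δλ,  σ = 0.8511 rad → d_gc = 2930.4 nmi
Rhumb line: Δψ = +0.4426, q = Δφ/Δψ = 0.6979, d_rh = R√(Δφ²+q²Δλ²) = 3024.2 nmi
Excess = 3024.2 − 2930.4 = 93.8 ≈ 94 nmi

94 nmi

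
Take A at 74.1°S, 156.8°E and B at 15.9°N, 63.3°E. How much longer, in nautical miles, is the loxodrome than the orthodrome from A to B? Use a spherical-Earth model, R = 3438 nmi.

297 nmi

Great circle: cos σ = sin φ₁ sin φ₂ + cos φ₁ cos φ₂ cos Δλ,  σ = 1.8541 rad → d_gc = 6374.5 nmi
Rhumb line: Δψ = +2.2497, q = Δφ/Δψ = 0.6982, d_rh = R√(Δφ²+q²Δλ²) = 6671.5 nmi
Excess = 6671.5 − 6374.5 = 297.0 ≈ 297 nmi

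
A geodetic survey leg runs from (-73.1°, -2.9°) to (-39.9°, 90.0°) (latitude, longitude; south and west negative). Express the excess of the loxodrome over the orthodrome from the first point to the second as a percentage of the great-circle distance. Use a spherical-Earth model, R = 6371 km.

Great circle: σ = 0.9242 rad → d_gc = Rσ = 5888.1 km
Rhumb: Δφ = +0.5794, Δλ = +1.6214, Δψ = +1.1461, q = Δφ/Δψ = 0.5056 → d_rh = R√(Δφ²+q²Δλ²) = 6395.5 km
Excess = (6395.5 − 5888.1) / 5888.1 = 507.4 / 5888.1 = 8.62% ≈ 8.6%

8.6%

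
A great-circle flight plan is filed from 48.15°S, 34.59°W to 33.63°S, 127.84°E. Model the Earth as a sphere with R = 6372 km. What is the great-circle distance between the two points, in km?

Haversine: a = sin²(Δφ/2)+cos φ₁ cos φ₂ sin²(Δλ/2) = 0.55853;  σ = 2·atan2(√a,√(1−a))
σ = 96.722° → d = Rσ = 6372·1.68812 = 10757 km

10757 km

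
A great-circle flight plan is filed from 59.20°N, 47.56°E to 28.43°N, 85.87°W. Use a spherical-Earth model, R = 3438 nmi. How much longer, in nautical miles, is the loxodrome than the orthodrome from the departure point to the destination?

Great circle: cos σ = sin φ₁ sin φ₂ + cos φ₁ cos φ₂ cos Δλ,  σ = 1.4713 rad → d_gc = 5058.2 nmi
Rhumb line: Δψ = -0.7715, q = Δφ/Δψ = 0.6961, d_rh = R√(Δφ²+q²Δλ²) = 5871.4 nmi
Excess = 5871.4 − 5058.2 = 813.2 ≈ 813 nmi

813 nmi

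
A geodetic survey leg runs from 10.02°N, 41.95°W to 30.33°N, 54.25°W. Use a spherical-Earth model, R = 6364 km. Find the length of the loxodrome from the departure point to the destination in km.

Rhumb course C = atan2(Δλ, Δψ) with Δψ = ln[tan(π/4+φ₂/2)/tan(π/4+φ₁/2)] = +0.3802, Δλ = -0.2147 → C = 330.55°
d = R·|Δφ| / |cos C| = 6364·0.35448 / 0.87077 = 2591 km

2591 km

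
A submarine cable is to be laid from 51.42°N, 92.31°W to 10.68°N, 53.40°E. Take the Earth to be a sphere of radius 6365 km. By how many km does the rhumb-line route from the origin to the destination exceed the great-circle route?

Great circle: cos σ = sin φ₁ sin φ₂ + cos φ₁ cos φ₂ cos Δλ,  σ = 1.9406 rad → d_gc = 12351.9 km
Rhumb line: Δψ = -0.8623, q = Δφ/Δψ = 0.8246, d_rh = R√(Δφ²+q²Δλ²) = 14093.6 km
Excess = 14093.6 − 12351.9 = 1741.7 ≈ 1742 km

1742 km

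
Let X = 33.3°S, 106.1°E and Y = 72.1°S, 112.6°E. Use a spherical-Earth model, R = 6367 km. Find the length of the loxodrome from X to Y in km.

Rhumb course C = atan2(Δλ, Δψ) with Δψ = ln[tan(π/4+φ₂/2)/tan(π/4+φ₁/2)] = -1.2314, Δλ = +0.1134 → C = 174.74°
d = R·|Δφ| / |cos C| = 6367·0.67719 / 0.99578 = 4330 km

4330 km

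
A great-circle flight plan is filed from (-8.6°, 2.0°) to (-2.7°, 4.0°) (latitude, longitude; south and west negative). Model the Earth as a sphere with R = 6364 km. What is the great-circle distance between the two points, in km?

692 km

Haversine: a = sin²(Δφ/2)+cos φ₁ cos φ₂ sin²(Δλ/2) = 0.00295;  σ = 2·atan2(√a,√(1−a))
σ = 6.226° → d = Rσ = 6364·0.10867 = 692 km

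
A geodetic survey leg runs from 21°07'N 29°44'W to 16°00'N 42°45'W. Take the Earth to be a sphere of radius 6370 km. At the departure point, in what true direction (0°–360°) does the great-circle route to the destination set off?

θ = atan2( sin Δλ·cos φ₂ ,  cos φ₁ sin φ₂ − sin φ₁ cos φ₂ cos Δλ )
  = atan2(-0.2165, -0.0803) = 249.65°

249.7°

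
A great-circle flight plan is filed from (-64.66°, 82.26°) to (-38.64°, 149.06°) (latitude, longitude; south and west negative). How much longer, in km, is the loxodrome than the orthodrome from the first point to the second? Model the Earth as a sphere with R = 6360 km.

194 km

Great circle: cos σ = sin φ₁ sin φ₂ + cos φ₁ cos φ₂ cos Δλ,  σ = 0.8009 rad → d_gc = 5093.9 km
Rhumb line: Δψ = +0.7603, q = Δφ/Δψ = 0.5973, d_rh = R√(Δφ²+q²Δλ²) = 5287.7 km
Excess = 5287.7 − 5093.9 = 193.8 ≈ 194 km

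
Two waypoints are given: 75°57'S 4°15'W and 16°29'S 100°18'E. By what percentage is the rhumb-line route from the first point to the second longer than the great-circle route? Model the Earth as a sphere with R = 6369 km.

Great circle: σ = 1.3523 rad → d_gc = Rσ = 8612.8 km
Rhumb: Δφ = +1.0379, Δλ = +1.8247, Δψ = +1.8020, q = Δφ/Δψ = 0.5760 → d_rh = R√(Δφ²+q²Δλ²) = 9407.6 km
Excess = (9407.6 − 8612.8) / 8612.8 = 794.8 / 8612.8 = 9.23% ≈ 9.2%

9.2%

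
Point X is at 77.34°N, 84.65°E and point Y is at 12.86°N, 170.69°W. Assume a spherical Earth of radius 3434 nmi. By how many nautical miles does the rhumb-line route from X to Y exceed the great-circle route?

Great circle: cos σ = sin φ₁ sin φ₂ + cos φ₁ cos φ₂ cos Δλ,  σ = 1.4070 rad → d_gc = 4831.6 nmi
Rhumb line: Δψ = -1.9725, q = Δφ/Δψ = 0.5705, d_rh = R√(Δφ²+q²Δλ²) = 5267.2 nmi
Excess = 5267.2 − 4831.6 = 435.6 ≈ 436 nmi

436 nmi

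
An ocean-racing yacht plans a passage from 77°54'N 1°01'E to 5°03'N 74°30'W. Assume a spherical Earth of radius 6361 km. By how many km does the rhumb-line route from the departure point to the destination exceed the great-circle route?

Great circle: cos σ = sin φ₁ sin φ₂ + cos φ₁ cos φ₂ cos Δλ,  σ = 1.4321 rad → d_gc = 9109.3 km
Rhumb line: Δψ = -2.1562, q = Δφ/Δψ = 0.5897, d_rh = R√(Δφ²+q²Δλ²) = 9479.2 km
Excess = 9479.2 − 9109.3 = 369.9 ≈ 370 km

370 km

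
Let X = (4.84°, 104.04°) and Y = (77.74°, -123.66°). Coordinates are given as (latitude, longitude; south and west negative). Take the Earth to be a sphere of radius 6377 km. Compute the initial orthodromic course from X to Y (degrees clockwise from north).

θ = atan2( sin Δλ·cos φ₂ ,  cos φ₁ sin φ₂ − sin φ₁ cos φ₂ cos Δλ )
  = atan2(+0.1571, +0.9858) = 9.05°

9.1°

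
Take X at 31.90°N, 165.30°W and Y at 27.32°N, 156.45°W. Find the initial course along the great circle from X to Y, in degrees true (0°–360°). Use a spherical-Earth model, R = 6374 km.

118.5°

N = sin Δλ·cos φ₂ = +0.1367;  D = cos φ₁ sin φ₂ − sin φ₁ cos φ₂ cos Δλ = -0.0743
initial course = atan2(N, D) = 118.51°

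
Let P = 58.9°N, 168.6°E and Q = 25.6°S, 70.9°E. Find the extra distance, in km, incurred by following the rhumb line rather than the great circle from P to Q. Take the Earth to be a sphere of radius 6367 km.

Great circle: cos σ = sin φ₁ sin φ₂ + cos φ₁ cos φ₂ cos Δλ,  σ = 2.0179 rad → d_gc = 12848.2 km
Rhumb line: Δψ = -1.7416, q = Δφ/Δψ = 0.8468, d_rh = R√(Δφ²+q²Δλ²) = 13141.3 km
Excess = 13141.3 − 12848.2 = 293.1 ≈ 293 km

293 km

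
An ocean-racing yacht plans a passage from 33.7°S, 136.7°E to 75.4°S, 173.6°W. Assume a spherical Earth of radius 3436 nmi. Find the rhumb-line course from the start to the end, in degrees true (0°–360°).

Δψ = ln[tan(π/4+φ₂/2)/tan(π/4+φ₁/2)] = -1.4296
Δλ = +0.8674 rad (taken the short way round)
course = atan2(Δλ, Δψ) = 148.75°

148.8°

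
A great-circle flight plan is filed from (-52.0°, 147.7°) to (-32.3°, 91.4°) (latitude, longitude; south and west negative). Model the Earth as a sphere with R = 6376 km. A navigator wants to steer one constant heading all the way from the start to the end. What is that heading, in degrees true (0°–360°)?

Δψ = ln[tan(π/4+φ₂/2)/tan(π/4+φ₁/2)] = +0.4699
Δλ = -0.9826 rad (taken the short way round)
course = atan2(Δλ, Δψ) = 295.56°

295.6°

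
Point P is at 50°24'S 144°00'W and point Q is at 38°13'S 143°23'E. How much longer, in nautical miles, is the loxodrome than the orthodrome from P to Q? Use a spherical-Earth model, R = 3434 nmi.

Great circle: cos σ = sin φ₁ sin φ₂ + cos φ₁ cos φ₂ cos Δλ,  σ = 0.8940 rad → d_gc = 3070.0 nmi
Rhumb line: Δψ = +0.2988, q = Δφ/Δψ = 0.7117, d_rh = R√(Δφ²+q²Δλ²) = 3182.2 nmi
Excess = 3182.2 − 3070.0 = 112.2 ≈ 112 nmi

112 nmi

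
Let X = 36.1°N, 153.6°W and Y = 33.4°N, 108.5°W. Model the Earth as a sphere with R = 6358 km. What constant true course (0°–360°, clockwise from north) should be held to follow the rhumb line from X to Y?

Meridional parts: M(φ₁)=+0.6764, M(φ₂)=+0.6191 → ΔM = -0.0574;  Δλ = +0.7871 rad
tan C = Δλ / ΔM = -13.7221 → C = 94.17°

94.2°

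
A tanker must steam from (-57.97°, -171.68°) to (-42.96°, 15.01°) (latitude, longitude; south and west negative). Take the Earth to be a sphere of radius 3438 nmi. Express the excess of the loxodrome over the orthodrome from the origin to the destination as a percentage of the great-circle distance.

39.5%

Great circle: σ = 1.3773 rad → d_gc = Rσ = 4735.3 nmi
Rhumb: Δφ = +0.2620, Δλ = -3.0248, Δψ = +0.4163, q = Δφ/Δψ = 0.6293 → d_rh = R√(Δφ²+q²Δλ²) = 6606.1 nmi
Excess = (6606.1 − 4735.3) / 4735.3 = 1870.8 / 4735.3 = 39.51% ≈ 39.5%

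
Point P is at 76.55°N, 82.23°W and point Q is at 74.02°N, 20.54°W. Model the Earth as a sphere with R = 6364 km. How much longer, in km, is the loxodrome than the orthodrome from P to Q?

79 km

Great circle: cos σ = sin φ₁ sin φ₂ + cos φ₁ cos φ₂ cos Δλ,  σ = 0.2640 rad → d_gc = 1680.0 km
Rhumb line: Δψ = -0.1743, q = Δφ/Δψ = 0.2534, d_rh = R√(Δφ²+q²Δλ²) = 1758.8 km
Excess = 1758.8 − 1680.0 = 78.8 ≈ 79 km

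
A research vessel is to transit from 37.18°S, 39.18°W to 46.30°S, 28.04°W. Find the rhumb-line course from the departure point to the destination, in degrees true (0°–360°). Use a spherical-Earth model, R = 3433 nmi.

Meridional parts: M(φ₁)=-0.6999, M(φ₂)=-0.9138 → ΔM = -0.2139;  Δλ = +0.1944 rad
tan C = Δλ / ΔM = -0.9089 → C = 137.73°

137.7°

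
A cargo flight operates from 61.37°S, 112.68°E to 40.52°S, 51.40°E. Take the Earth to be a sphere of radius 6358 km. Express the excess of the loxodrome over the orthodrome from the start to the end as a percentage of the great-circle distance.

3.1%

Great circle: σ = 0.7298 rad → d_gc = Rσ = 4640.1 km
Rhumb: Δφ = +0.3639, Δλ = -1.0695, Δψ = +0.5910, q = Δφ/Δψ = 0.6157 → d_rh = R√(Δφ²+q²Δλ²) = 4783.8 km
Excess = (4783.8 − 4640.1) / 4640.1 = 143.7 / 4640.1 = 3.10% ≈ 3.1%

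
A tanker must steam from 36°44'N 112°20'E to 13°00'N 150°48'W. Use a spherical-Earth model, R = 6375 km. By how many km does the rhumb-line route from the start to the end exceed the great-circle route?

Great circle: cos σ = sin φ₁ sin φ₂ + cos φ₁ cos φ₂ cos Δλ,  σ = 1.5296 rad → d_gc = 9751.24 km
Rhumb line: Δψ = -0.4613, q = Δφ/Δψ = 0.8979, d_rh = R√(Δφ²+q²Δλ²) = 10031.66 km
Excess = 10031.66 − 9751.24 = 280.42 ≈ 280 km

280 km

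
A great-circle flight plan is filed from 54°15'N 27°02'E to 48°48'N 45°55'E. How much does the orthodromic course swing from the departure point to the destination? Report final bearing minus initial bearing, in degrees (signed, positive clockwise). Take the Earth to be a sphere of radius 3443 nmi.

At departure: θ₁ = atan2(sin Δλ cos φ₂, cos φ₁ sin φ₂ − sin φ₁ cos φ₂ cos Δλ) = 107.25°
At arrival: θ₂ = atan2(sin Δλ cos φ₁, −cos φ₂ sin φ₁ + sin φ₂ cos φ₁ cos Δλ) = 122.10°
Δθ = θ₂ − θ₁ = +14.9°

+14.9°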